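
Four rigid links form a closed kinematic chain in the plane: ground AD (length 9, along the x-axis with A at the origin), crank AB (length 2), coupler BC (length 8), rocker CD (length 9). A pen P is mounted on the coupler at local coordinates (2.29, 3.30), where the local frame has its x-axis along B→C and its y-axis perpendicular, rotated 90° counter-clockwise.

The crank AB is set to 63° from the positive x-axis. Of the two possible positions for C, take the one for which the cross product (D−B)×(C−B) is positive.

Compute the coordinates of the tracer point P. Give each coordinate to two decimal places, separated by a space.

-0.46 5.56

A=(0,0), D=(9.00,0)
B = A + 2.00·(cos63°, sin63°) = (0.9080, 1.7820)
|BD| = 8.2859
circle(B,8.00) ∩ circle(D,9.00): a=3.1171, h=7.3677
  candidates: C₊=(5.5367,8.3070) cross=61.048; C₋=(2.3676,-6.0837) cross=-61.048
  mode + wants cross > 0 → take C=(5.5367,8.3070) (cross=61.048)
ex = (C−B)/|BC| = (0.5786,0.8156); ey = (-0.8156,0.5786)
P = B + 2.29·ex + 3.30·ey = (-0.4586,5.5591)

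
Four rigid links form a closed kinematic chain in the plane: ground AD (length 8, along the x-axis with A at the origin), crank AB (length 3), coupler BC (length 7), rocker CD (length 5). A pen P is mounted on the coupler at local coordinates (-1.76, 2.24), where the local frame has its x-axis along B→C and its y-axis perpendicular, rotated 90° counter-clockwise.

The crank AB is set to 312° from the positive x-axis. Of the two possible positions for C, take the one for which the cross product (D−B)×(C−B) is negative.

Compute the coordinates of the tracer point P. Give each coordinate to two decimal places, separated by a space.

1.27 0.52

A=(0,0), D=(8.00,0)
B = A + 3.00·(cos312°, sin312°) = (2.0074, -2.2294)
|BD| = 6.3939
circle(B,7.00) ∩ circle(D,5.00): a=5.0737, h=4.8226
  candidates: C₊=(5.0812,4.0596) cross=30.835; C₋=(8.4443,-4.9802) cross=-30.835
  mode - wants cross < 0 → take C=(8.4443,-4.9802) (cross=-30.835)
ex = (C−B)/|BC| = (0.9196,-0.3930); ey = (0.3930,0.9196)
P = B + -1.76·ex + 2.24·ey = (1.2692,0.5220)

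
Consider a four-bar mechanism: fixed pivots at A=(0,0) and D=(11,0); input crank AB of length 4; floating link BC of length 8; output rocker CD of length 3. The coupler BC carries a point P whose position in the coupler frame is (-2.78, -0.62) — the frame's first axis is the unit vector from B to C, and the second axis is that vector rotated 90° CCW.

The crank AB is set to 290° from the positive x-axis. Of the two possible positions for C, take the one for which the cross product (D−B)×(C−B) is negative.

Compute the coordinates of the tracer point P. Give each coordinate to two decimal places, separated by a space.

A=(0,0), D=(11.00,0)
B = A + 4.00·(cos290°, sin290°) = (1.3681, -3.7588)
|BD| = 10.3394
circle(B,8.00) ∩ circle(D,3.00): a=7.8294, h=1.6432
  candidates: C₊=(8.0644,0.6183) cross=16.990; C₋=(9.2592,-2.4433) cross=-16.990
  mode - wants cross < 0 → take C=(9.2592,-2.4433) (cross=-16.990)
ex = (C−B)/|BC| = (0.9864,0.1644); ey = (-0.1644,0.9864)
P = B + -2.78·ex + -0.62·ey = (-1.2721,-4.8275)

-1.27 -4.83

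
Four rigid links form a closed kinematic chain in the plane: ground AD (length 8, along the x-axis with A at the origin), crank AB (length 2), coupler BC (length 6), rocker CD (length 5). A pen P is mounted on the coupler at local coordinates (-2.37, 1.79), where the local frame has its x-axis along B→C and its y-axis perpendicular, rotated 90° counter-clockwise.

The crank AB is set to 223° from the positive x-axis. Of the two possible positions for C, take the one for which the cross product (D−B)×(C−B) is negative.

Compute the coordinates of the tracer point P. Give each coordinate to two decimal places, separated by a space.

-3.14 1.09

A=(0,0), D=(8.00,0)
B = A + 2.00·(cos223°, sin223°) = (-1.4627, -1.3640)
|BD| = 9.5605
circle(B,6.00) ∩ circle(D,5.00): a=5.3555, h=2.7052
  candidates: C₊=(3.4521,2.0776) cross=25.863; C₋=(4.2240,-3.2775) cross=-25.863
  mode - wants cross < 0 → take C=(4.2240,-3.2775) (cross=-25.863)
ex = (C−B)/|BC| = (0.9478,-0.3189); ey = (0.3189,0.9478)
P = B + -2.37·ex + 1.79·ey = (-3.1381,1.0884)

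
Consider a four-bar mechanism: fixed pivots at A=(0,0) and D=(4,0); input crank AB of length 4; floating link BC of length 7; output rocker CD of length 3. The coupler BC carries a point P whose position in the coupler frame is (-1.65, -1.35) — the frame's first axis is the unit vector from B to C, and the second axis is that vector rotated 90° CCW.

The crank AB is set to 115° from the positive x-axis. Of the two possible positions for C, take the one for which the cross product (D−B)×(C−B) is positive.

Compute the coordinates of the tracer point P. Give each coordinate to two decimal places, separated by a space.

-3.50 2.50

A=(0,0), D=(4.00,0)
B = A + 4.00·(cos115°, sin115°) = (-1.6905, 3.6252)
|BD| = 6.7471
circle(B,7.00) ∩ circle(D,3.00): a=6.3378, h=2.9719
  candidates: C₊=(5.2516,2.7265) cross=20.052; C₋=(2.0579,-2.2866) cross=-20.052
  mode + wants cross > 0 → take C=(5.2516,2.7265) (cross=20.052)
ex = (C−B)/|BC| = (0.9917,-0.1284); ey = (0.1284,0.9917)
P = B + -1.65·ex + -1.35·ey = (-3.5002,2.4983)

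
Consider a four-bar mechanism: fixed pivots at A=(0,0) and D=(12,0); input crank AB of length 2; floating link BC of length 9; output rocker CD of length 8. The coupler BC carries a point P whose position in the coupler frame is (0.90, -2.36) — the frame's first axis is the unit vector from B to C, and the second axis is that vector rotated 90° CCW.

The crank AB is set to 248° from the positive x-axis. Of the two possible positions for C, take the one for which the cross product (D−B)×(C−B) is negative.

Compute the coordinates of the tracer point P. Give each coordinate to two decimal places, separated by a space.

A=(0,0), D=(12.00,0)
B = A + 2.00·(cos248°, sin248°) = (-0.7492, -1.8544)
|BD| = 12.8834
circle(B,9.00) ∩ circle(D,8.00): a=7.1014, h=5.5290
  candidates: C₊=(5.4825,4.6392) cross=71.232; C₋=(7.0741,-6.3036) cross=-71.232
  mode - wants cross < 0 → take C=(7.0741,-6.3036) (cross=-71.232)
ex = (C−B)/|BC| = (0.8693,-0.4944); ey = (0.4944,0.8693)
P = B + 0.90·ex + -2.36·ey = (-1.1336,-4.3507)

-1.13 -4.35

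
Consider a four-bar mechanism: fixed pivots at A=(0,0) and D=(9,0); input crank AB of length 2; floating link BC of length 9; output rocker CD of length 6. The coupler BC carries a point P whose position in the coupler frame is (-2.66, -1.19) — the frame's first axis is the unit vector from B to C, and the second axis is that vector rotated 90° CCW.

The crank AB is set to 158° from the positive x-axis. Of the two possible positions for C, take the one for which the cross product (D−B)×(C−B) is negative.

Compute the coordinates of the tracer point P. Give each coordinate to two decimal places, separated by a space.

-4.69 1.42

A=(0,0), D=(9.00,0)
B = A + 2.00·(cos158°, sin158°) = (-1.8544, 0.7492)
|BD| = 10.8802
circle(B,9.00) ∩ circle(D,6.00): a=7.5081, h=4.9627
  candidates: C₊=(5.9776,5.1832) cross=53.996; C₋=(5.2941,-4.7188) cross=-53.996
  mode - wants cross < 0 → take C=(5.2941,-4.7188) (cross=-53.996)
ex = (C−B)/|BC| = (0.7943,-0.6076); ey = (0.6076,0.7943)
P = B + -2.66·ex + -1.19·ey = (-4.6901,1.4201)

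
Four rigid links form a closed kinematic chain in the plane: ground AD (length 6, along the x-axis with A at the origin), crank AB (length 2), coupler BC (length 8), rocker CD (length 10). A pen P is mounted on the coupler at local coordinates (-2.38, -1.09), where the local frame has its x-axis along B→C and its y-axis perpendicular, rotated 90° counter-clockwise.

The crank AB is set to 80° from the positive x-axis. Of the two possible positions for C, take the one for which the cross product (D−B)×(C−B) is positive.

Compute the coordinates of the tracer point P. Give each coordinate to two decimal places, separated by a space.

0.60 -0.64

A=(0,0), D=(6.00,0)
B = A + 2.00·(cos80°, sin80°) = (0.3473, 1.9696)
|BD| = 5.9860
circle(B,8.00) ∩ circle(D,10.00): a=-0.0140, h=8.0000
  candidates: C₊=(2.9664,9.5287) cross=47.888; C₋=(-2.2982,-5.5803) cross=-47.888
  mode + wants cross > 0 → take C=(2.9664,9.5287) (cross=47.888)
ex = (C−B)/|BC| = (0.3274,0.9449); ey = (-0.9449,0.3274)
P = B + -2.38·ex + -1.09·ey = (0.5981,-0.6361)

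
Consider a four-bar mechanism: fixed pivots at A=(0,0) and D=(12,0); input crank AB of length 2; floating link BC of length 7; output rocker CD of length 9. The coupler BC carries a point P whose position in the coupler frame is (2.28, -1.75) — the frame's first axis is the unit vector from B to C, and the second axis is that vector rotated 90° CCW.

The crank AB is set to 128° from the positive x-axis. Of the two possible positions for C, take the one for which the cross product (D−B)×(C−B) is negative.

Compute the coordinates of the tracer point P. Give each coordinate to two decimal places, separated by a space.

A=(0,0), D=(12.00,0)
B = A + 2.00·(cos128°, sin128°) = (-1.2313, 1.5760)
|BD| = 13.3249
circle(B,7.00) ∩ circle(D,9.00): a=5.4617, h=4.3784
  candidates: C₊=(4.7099,5.2777) cross=58.341; C₋=(3.6741,-3.4176) cross=-58.341
  mode - wants cross < 0 → take C=(3.6741,-3.4176) (cross=-58.341)
ex = (C−B)/|BC| = (0.7008,-0.7134); ey = (0.7134,0.7008)
P = B + 2.28·ex + -1.75·ey = (-0.8820,-1.2768)

-0.88 -1.28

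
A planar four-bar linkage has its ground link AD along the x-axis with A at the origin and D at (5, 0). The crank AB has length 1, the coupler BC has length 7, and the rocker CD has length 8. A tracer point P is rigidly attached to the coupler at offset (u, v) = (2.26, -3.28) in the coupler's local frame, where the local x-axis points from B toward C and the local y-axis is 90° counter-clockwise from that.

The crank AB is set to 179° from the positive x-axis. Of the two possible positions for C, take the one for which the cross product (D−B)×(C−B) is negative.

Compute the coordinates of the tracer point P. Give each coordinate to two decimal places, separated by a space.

A=(0,0), D=(5.00,0)
B = A + 1.00·(cos179°, sin179°) = (-0.9998, 0.0175)
|BD| = 5.9999
circle(B,7.00) ∩ circle(D,8.00): a=1.7499, h=6.7777
  candidates: C₊=(0.7698,6.7901) cross=40.666; C₋=(0.7303,-6.7654) cross=-40.666
  mode - wants cross < 0 → take C=(0.7303,-6.7654) (cross=-40.666)
ex = (C−B)/|BC| = (0.2472,-0.9690); ey = (0.9690,0.2472)
P = B + 2.26·ex + -3.28·ey = (-3.6195,-2.9831)

-3.62 -2.98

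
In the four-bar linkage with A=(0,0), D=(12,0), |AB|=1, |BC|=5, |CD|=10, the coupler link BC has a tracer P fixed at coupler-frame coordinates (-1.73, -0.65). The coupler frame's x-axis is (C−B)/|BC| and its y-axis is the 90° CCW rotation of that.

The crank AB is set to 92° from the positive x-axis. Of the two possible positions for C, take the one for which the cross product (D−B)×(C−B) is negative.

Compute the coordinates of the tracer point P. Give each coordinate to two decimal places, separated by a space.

-1.49 2.14

A=(0,0), D=(12.00,0)
B = A + 1.00·(cos92°, sin92°) = (-0.0349, 0.9994)
|BD| = 12.0763
circle(B,5.00) ∩ circle(D,10.00): a=2.9329, h=4.0494
  candidates: C₊=(3.2231,4.7922) cross=48.902; C₋=(2.5528,-3.2789) cross=-48.902
  mode - wants cross < 0 → take C=(2.5528,-3.2789) (cross=-48.902)
ex = (C−B)/|BC| = (0.5175,-0.8557); ey = (0.8557,0.5175)
P = B + -1.73·ex + -0.65·ey = (-1.4864,2.1433)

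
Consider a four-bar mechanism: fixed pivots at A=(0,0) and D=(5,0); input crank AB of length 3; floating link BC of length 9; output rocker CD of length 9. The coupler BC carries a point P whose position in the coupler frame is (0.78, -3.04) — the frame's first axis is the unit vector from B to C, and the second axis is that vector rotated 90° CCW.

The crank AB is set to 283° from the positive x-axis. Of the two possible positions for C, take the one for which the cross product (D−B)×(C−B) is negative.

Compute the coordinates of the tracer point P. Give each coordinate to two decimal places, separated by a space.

-0.64 -5.77

A=(0,0), D=(5.00,0)
B = A + 3.00·(cos283°, sin283°) = (0.6749, -2.9231)
|BD| = 5.2203
circle(B,9.00) ∩ circle(D,9.00): a=2.6101, h=8.6132
  candidates: C₊=(-1.9855,5.6747) cross=44.963; C₋=(7.6604,-8.5978) cross=-44.963
  mode - wants cross < 0 → take C=(7.6604,-8.5978) (cross=-44.963)
ex = (C−B)/|BC| = (0.7762,-0.6305); ey = (0.6305,0.7762)
P = B + 0.78·ex + -3.04·ey = (-0.6365,-5.7745)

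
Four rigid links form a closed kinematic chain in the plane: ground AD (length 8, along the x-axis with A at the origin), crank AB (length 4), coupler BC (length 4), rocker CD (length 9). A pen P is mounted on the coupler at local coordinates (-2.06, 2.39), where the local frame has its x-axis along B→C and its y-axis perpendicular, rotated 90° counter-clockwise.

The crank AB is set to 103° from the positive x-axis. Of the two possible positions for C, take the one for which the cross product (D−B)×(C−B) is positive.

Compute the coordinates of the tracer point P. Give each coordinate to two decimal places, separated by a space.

A=(0,0), D=(8.00,0)
B = A + 4.00·(cos103°, sin103°) = (-0.8998, 3.8975)
|BD| = 9.7158
circle(B,4.00) ∩ circle(D,9.00): a=1.5128, h=3.7029
  candidates: C₊=(1.9714,6.6825) cross=35.976; C₋=(-0.9994,-0.1013) cross=-35.976
  mode + wants cross > 0 → take C=(1.9714,6.6825) (cross=35.976)
ex = (C−B)/|BC| = (0.7178,0.6963); ey = (-0.6963,0.7178)
P = B + -2.06·ex + 2.39·ey = (-4.0425,4.1787)

-4.04 4.18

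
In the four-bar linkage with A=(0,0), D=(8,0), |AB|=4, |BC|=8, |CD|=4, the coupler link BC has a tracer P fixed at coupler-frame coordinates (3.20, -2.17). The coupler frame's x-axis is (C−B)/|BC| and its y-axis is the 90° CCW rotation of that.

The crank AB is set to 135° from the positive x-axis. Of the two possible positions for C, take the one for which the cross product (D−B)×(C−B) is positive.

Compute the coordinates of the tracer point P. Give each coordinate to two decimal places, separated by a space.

0.37 0.66

A=(0,0), D=(8.00,0)
B = A + 4.00·(cos135°, sin135°) = (-2.8284, 2.8284)
|BD| = 11.1917
circle(B,8.00) ∩ circle(D,4.00): a=7.7403, h=2.0218
  candidates: C₊=(5.1716,2.8284) cross=22.627; C₋=(4.1497,-1.0839) cross=-22.627
  mode + wants cross > 0 → take C=(5.1716,2.8284) (cross=22.627)
ex = (C−B)/|BC| = (1.0000,-0.0000); ey = (0.0000,1.0000)
P = B + 3.20·ex + -2.17·ey = (0.3716,0.6584)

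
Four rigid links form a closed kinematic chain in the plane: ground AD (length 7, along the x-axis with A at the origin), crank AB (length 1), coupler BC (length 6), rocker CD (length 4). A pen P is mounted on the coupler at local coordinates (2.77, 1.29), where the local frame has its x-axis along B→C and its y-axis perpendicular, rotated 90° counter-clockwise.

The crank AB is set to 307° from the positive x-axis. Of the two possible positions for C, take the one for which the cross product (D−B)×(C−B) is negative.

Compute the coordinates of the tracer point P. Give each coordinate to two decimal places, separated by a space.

3.64 -1.07

A=(0,0), D=(7.00,0)
B = A + 1.00·(cos307°, sin307°) = (0.6018, -0.7986)
|BD| = 6.4478
circle(B,6.00) ∩ circle(D,4.00): a=4.7748, h=3.6333
  candidates: C₊=(4.8898,3.3981) cross=23.427; C₋=(5.7899,-3.8126) cross=-23.427
  mode - wants cross < 0 → take C=(5.7899,-3.8126) (cross=-23.427)
ex = (C−B)/|BC| = (0.8647,-0.5023); ey = (0.5023,0.8647)
P = B + 2.77·ex + 1.29·ey = (3.6450,-1.0746)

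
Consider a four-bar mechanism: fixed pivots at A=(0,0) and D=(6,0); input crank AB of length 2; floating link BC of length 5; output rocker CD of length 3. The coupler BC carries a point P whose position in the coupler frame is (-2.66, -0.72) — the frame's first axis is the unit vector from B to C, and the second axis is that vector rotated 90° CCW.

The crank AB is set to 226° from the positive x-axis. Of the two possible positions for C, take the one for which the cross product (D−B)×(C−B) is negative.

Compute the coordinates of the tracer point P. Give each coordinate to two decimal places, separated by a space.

A=(0,0), D=(6.00,0)
B = A + 2.00·(cos226°, sin226°) = (-1.3893, -1.4387)
|BD| = 7.5281
circle(B,5.00) ∩ circle(D,3.00): a=4.8267, h=1.3049
  candidates: C₊=(3.0991,0.7646) cross=9.823; C₋=(3.5978,-1.7971) cross=-9.823
  mode - wants cross < 0 → take C=(3.5978,-1.7971) (cross=-9.823)
ex = (C−B)/|BC| = (0.9974,-0.0717); ey = (0.0717,0.9974)
P = B + -2.66·ex + -0.72·ey = (-4.0941,-1.9662)

-4.09 -1.97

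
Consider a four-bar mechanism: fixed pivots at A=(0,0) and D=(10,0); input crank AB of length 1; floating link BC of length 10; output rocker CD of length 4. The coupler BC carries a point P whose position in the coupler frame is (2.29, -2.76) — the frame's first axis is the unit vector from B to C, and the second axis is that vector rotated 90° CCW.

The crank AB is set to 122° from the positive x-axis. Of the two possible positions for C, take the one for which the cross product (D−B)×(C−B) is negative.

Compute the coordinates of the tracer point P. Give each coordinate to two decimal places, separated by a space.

0.27 -2.65

A=(0,0), D=(10.00,0)
B = A + 1.00·(cos122°, sin122°) = (-0.5299, 0.8480)
|BD| = 10.5640
circle(B,10.00) ∩ circle(D,4.00): a=9.2578, h=3.7807
  candidates: C₊=(9.0015,3.8734) cross=39.939; C₋=(8.3945,-3.6636) cross=-39.939
  mode - wants cross < 0 → take C=(8.3945,-3.6636) (cross=-39.939)
ex = (C−B)/|BC| = (0.8924,-0.4512); ey = (0.4512,0.8924)
P = B + 2.29·ex + -2.76·ey = (0.2685,-2.6483)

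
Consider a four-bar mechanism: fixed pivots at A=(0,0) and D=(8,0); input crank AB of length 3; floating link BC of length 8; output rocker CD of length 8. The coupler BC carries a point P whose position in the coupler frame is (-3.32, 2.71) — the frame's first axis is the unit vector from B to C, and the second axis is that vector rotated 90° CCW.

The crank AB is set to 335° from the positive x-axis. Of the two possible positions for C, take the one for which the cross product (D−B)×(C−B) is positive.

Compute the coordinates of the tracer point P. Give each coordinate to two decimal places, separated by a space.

A=(0,0), D=(8.00,0)
B = A + 3.00·(cos335°, sin335°) = (2.7189, -1.2679)
|BD| = 5.4311
circle(B,8.00) ∩ circle(D,8.00): a=2.7156, h=7.5250
  candidates: C₊=(3.6028,6.6832) cross=40.869; C₋=(7.1161,-7.9510) cross=-40.869
  mode + wants cross > 0 → take C=(3.6028,6.6832) (cross=40.869)
ex = (C−B)/|BC| = (0.1105,0.9939); ey = (-0.9939,0.1105)
P = B + -3.32·ex + 2.71·ey = (-0.3413,-4.2681)

-0.34 -4.27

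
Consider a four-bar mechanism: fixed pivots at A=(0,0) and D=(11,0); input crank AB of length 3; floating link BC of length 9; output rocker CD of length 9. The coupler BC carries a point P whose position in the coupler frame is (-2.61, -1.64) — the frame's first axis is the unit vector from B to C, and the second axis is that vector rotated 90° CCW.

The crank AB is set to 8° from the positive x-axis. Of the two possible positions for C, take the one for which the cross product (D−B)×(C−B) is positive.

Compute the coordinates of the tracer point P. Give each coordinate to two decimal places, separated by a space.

3.11 -2.66

A=(0,0), D=(11.00,0)
B = A + 3.00·(cos8°, sin8°) = (2.9708, 0.4175)
|BD| = 8.0400
circle(B,9.00) ∩ circle(D,9.00): a=4.0200, h=8.0523
  candidates: C₊=(7.4036,8.2502) cross=64.741; C₋=(6.5672,-7.8327) cross=-64.741
  mode + wants cross > 0 → take C=(7.4036,8.2502) (cross=64.741)
ex = (C−B)/|BC| = (0.4925,0.8703); ey = (-0.8703,0.4925)
P = B + -2.61·ex + -1.64·ey = (3.1126,-2.6617)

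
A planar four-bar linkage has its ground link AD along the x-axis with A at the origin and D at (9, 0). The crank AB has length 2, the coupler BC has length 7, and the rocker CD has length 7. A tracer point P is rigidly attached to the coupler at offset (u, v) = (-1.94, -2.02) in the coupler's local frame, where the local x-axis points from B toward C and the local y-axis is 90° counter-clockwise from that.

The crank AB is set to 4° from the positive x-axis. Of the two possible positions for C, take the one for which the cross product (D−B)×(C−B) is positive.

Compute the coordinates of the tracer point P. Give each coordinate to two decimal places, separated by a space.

A=(0,0), D=(9.00,0)
B = A + 2.00·(cos4°, sin4°) = (1.9951, 0.1395)
|BD| = 7.0063
circle(B,7.00) ∩ circle(D,7.00): a=3.5031, h=6.0604
  candidates: C₊=(5.6182,6.1289) cross=42.461; C₋=(5.3769,-5.9894) cross=-42.461
  mode + wants cross > 0 → take C=(5.6182,6.1289) (cross=42.461)
ex = (C−B)/|BC| = (0.5176,0.8556); ey = (-0.8556,0.5176)
P = B + -1.94·ex + -2.02·ey = (2.7194,-2.5659)

2.72 -2.57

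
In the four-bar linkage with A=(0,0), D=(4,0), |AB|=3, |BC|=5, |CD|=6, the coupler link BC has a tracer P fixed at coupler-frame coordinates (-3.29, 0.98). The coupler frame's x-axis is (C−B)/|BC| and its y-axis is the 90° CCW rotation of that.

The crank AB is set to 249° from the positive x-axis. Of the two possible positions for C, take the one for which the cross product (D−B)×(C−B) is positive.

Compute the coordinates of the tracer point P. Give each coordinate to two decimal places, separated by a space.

-1.71 -6.17

A=(0,0), D=(4.00,0)
B = A + 3.00·(cos249°, sin249°) = (-1.0751, -2.8007)
|BD| = 5.7966
circle(B,5.00) ∩ circle(D,6.00): a=1.9495, h=4.6043
  candidates: C₊=(-1.5929,2.1724) cross=26.689; C₋=(2.8564,-5.8900) cross=-26.689
  mode + wants cross > 0 → take C=(-1.5929,2.1724) (cross=26.689)
ex = (C−B)/|BC| = (-0.1036,0.9946); ey = (-0.9946,-0.1036)
P = B + -3.29·ex + 0.98·ey = (-1.7091,-6.1745)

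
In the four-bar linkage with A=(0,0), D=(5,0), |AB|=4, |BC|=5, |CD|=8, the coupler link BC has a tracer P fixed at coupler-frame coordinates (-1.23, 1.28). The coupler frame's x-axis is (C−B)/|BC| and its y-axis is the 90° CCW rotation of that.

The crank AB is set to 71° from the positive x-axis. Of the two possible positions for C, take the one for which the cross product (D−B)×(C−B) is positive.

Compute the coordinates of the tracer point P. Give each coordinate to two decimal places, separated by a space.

A=(0,0), D=(5.00,0)
B = A + 4.00·(cos71°, sin71°) = (1.3023, 3.7821)
|BD| = 5.2894
circle(B,5.00) ∩ circle(D,8.00): a=-1.0420, h=4.8902
  candidates: C₊=(4.0705,7.9458) cross=25.866; C₋=(-2.9228,1.1084) cross=-25.866
  mode + wants cross > 0 → take C=(4.0705,7.9458) (cross=25.866)
ex = (C−B)/|BC| = (0.5537,0.8327); ey = (-0.8327,0.5537)
P = B + -1.23·ex + 1.28·ey = (-0.4446,3.4665)

-0.44 3.47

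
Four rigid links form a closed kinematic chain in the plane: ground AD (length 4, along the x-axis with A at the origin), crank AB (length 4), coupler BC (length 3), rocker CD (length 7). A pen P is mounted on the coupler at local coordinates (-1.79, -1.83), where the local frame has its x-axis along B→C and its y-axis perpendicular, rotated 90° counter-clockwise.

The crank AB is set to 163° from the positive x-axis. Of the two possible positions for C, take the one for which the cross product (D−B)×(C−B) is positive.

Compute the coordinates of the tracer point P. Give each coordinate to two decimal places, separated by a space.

A=(0,0), D=(4.00,0)
B = A + 4.00·(cos163°, sin163°) = (-3.8252, 1.1695)
|BD| = 7.9121
circle(B,3.00) ∩ circle(D,7.00): a=1.4283, h=2.6382
  candidates: C₊=(-2.0227,3.5676) cross=20.874; C₋=(-2.8026,-1.6508) cross=-20.874
  mode + wants cross > 0 → take C=(-2.0227,3.5676) (cross=20.874)
ex = (C−B)/|BC| = (0.6009,0.7994); ey = (-0.7994,0.6009)
P = B + -1.79·ex + -1.83·ey = (-3.4379,-1.3609)

-3.44 -1.36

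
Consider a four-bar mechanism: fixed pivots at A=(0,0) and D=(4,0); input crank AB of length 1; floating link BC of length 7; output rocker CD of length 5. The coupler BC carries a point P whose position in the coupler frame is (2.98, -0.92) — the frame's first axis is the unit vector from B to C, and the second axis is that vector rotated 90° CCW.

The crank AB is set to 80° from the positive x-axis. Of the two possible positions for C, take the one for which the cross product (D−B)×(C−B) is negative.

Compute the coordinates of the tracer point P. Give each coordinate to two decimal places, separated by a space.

0.94 -2.04

A=(0,0), D=(4.00,0)
B = A + 1.00·(cos80°, sin80°) = (0.1736, 0.9848)
|BD| = 3.9511
circle(B,7.00) ∩ circle(D,5.00): a=5.0127, h=4.8860
  candidates: C₊=(6.2460,4.4672) cross=19.305; C₋=(3.8103,-4.9964) cross=-19.305
  mode - wants cross < 0 → take C=(3.8103,-4.9964) (cross=-19.305)
ex = (C−B)/|BC| = (0.5195,-0.8545); ey = (0.8545,0.5195)
P = B + 2.98·ex + -0.92·ey = (0.9357,-2.0394)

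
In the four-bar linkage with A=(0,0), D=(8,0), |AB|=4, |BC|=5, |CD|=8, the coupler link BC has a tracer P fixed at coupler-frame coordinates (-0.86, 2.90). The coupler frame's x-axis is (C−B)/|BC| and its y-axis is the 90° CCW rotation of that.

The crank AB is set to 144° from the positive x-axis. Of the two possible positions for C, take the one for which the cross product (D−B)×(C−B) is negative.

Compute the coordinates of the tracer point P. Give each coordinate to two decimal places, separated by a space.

-1.66 4.93

A=(0,0), D=(8.00,0)
B = A + 4.00·(cos144°, sin144°) = (-3.2361, 2.3511)
|BD| = 11.4794
circle(B,5.00) ∩ circle(D,8.00): a=4.0410, h=2.9445
  candidates: C₊=(1.3224,4.4056) cross=33.801; C₋=(0.1162,-1.3586) cross=-33.801
  mode - wants cross < 0 → take C=(0.1162,-1.3586) (cross=-33.801)
ex = (C−B)/|BC| = (0.6705,-0.7420); ey = (0.7420,0.6705)
P = B + -0.86·ex + 2.90·ey = (-1.6610,4.9335)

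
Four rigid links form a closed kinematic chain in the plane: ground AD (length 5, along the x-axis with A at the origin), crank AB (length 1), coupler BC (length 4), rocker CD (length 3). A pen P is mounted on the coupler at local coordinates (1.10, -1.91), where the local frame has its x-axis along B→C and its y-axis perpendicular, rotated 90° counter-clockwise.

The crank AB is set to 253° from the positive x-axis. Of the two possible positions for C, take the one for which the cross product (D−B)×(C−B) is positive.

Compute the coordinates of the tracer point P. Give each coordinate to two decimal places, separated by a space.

A=(0,0), D=(5.00,0)
B = A + 1.00·(cos253°, sin253°) = (-0.2924, -0.9563)
|BD| = 5.3781
circle(B,4.00) ∩ circle(D,3.00): a=3.3398, h=2.2013
  candidates: C₊=(2.6028,1.8037) cross=11.839; C₋=(3.3857,-2.5286) cross=-11.839
  mode + wants cross > 0 → take C=(2.6028,1.8037) (cross=11.839)
ex = (C−B)/|BC| = (0.7238,0.6900); ey = (-0.6900,0.7238)
P = B + 1.10·ex + -1.91·ey = (1.8217,-1.5797)

1.82 -1.58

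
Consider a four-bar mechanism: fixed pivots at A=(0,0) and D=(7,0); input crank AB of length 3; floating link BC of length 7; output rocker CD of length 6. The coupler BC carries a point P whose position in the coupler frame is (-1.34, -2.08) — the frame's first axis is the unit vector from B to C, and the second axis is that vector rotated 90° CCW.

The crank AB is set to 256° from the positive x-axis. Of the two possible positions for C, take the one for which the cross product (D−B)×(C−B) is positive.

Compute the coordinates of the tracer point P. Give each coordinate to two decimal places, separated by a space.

A=(0,0), D=(7.00,0)
B = A + 3.00·(cos256°, sin256°) = (-0.7258, -2.9109)
|BD| = 8.2560
circle(B,7.00) ∩ circle(D,6.00): a=4.9153, h=4.9840
  candidates: C₊=(2.1166,3.4861) cross=41.147; C₋=(5.6311,-5.8418) cross=-41.147
  mode + wants cross > 0 → take C=(2.1166,3.4861) (cross=41.147)
ex = (C−B)/|BC| = (0.4061,0.9138); ey = (-0.9138,0.4061)
P = B + -1.34·ex + -2.08·ey = (0.6309,-4.9800)

0.63 -4.98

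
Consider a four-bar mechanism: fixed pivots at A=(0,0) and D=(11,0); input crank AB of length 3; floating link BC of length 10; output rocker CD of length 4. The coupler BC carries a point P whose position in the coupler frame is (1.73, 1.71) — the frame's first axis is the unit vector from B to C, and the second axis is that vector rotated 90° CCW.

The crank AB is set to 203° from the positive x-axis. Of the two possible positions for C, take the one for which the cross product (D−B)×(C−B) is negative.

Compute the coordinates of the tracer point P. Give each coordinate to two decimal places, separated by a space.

-1.00 0.51

A=(0,0), D=(11.00,0)
B = A + 3.00·(cos203°, sin203°) = (-2.7615, -1.1722)
|BD| = 13.8113
circle(B,10.00) ∩ circle(D,4.00): a=9.9467, h=1.0316
  candidates: C₊=(7.0617,0.6998) cross=14.247; C₋=(7.2368,-1.3558) cross=-14.247
  mode - wants cross < 0 → take C=(7.2368,-1.3558) (cross=-14.247)
ex = (C−B)/|BC| = (0.9998,-0.0184); ey = (0.0184,0.9998)
P = B + 1.73·ex + 1.71·ey = (-1.0004,0.5057)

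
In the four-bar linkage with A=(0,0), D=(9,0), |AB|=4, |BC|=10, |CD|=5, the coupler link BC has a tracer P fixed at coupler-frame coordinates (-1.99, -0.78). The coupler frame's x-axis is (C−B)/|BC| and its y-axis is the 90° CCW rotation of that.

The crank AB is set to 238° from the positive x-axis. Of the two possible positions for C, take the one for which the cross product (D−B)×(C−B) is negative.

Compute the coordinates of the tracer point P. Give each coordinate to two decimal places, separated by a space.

A=(0,0), D=(9.00,0)
B = A + 4.00·(cos238°, sin238°) = (-2.1197, -3.3922)
|BD| = 11.6256
circle(B,10.00) ∩ circle(D,5.00): a=9.0384, h=4.2786
  candidates: C₊=(5.2770,3.3375) cross=49.742; C₋=(7.7739,-4.8473) cross=-49.742
  mode - wants cross < 0 → take C=(7.7739,-4.8473) (cross=-49.742)
ex = (C−B)/|BC| = (0.9894,-0.1455); ey = (0.1455,0.9894)
P = B + -1.99·ex + -0.78·ey = (-4.2020,-3.8743)

-4.20 -3.87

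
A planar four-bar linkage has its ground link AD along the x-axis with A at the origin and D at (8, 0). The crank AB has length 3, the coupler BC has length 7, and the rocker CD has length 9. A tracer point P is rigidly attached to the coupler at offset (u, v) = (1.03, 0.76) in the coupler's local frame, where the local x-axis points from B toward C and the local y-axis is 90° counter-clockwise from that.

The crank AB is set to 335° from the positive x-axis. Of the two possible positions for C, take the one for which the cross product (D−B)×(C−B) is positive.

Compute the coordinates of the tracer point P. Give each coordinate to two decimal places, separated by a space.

1.71 -0.48

A=(0,0), D=(8.00,0)
B = A + 3.00·(cos335°, sin335°) = (2.7189, -1.2679)
|BD| = 5.4311
circle(B,7.00) ∩ circle(D,9.00): a=-0.2304, h=6.9962
  candidates: C₊=(0.8617,5.4813) cross=37.997; C₋=(4.1281,-8.1245) cross=-37.997
  mode + wants cross > 0 → take C=(0.8617,5.4813) (cross=37.997)
ex = (C−B)/|BC| = (-0.2653,0.9642); ey = (-0.9642,-0.2653)
P = B + 1.03·ex + 0.76·ey = (1.7129,-0.4764)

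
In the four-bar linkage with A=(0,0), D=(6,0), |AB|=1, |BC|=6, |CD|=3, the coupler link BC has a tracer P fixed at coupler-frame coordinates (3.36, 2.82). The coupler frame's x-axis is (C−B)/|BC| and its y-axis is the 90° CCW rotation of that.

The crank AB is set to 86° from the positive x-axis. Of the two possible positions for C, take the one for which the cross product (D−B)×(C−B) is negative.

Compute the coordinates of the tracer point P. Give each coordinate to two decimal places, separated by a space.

4.45 1.12

A=(0,0), D=(6.00,0)
B = A + 1.00·(cos86°, sin86°) = (0.0698, 0.9976)
|BD| = 6.0136
circle(B,6.00) ∩ circle(D,3.00): a=5.2517, h=2.9017
  candidates: C₊=(5.7300,2.9878) cross=17.449; C₋=(4.7674,-2.7351) cross=-17.449
  mode - wants cross < 0 → take C=(4.7674,-2.7351) (cross=-17.449)
ex = (C−B)/|BC| = (0.7829,-0.6221); ey = (0.6221,0.7829)
P = B + 3.36·ex + 2.82·ey = (4.4548,1.1152)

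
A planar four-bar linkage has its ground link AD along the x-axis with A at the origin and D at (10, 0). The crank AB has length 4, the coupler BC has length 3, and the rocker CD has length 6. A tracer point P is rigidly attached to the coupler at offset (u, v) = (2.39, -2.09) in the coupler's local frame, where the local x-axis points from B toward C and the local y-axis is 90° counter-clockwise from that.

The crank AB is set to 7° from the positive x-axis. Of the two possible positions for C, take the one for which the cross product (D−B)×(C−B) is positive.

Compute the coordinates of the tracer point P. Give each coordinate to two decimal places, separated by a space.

A=(0,0), D=(10.00,0)
B = A + 4.00·(cos7°, sin7°) = (3.9702, 0.4875)
|BD| = 6.0495
circle(B,3.00) ∩ circle(D,6.00): a=0.7932, h=2.8933
  candidates: C₊=(4.9939,3.3074) cross=17.503; C₋=(4.5276,-2.4603) cross=-17.503
  mode + wants cross > 0 → take C=(4.9939,3.3074) (cross=17.503)
ex = (C−B)/|BC| = (0.3412,0.9400); ey = (-0.9400,0.3412)
P = B + 2.39·ex + -2.09·ey = (6.7503,2.0208)

6.75 2.02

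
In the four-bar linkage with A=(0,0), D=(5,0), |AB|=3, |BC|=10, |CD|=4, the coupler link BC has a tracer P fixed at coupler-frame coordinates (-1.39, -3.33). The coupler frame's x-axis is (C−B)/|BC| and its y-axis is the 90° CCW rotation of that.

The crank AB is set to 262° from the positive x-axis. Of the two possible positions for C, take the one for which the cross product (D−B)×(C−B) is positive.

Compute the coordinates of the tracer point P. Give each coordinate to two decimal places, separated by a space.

A=(0,0), D=(5.00,0)
B = A + 3.00·(cos262°, sin262°) = (-0.4175, -2.9708)
|BD| = 6.1786
circle(B,10.00) ∩ circle(D,4.00): a=9.8870, h=1.4994
  candidates: C₊=(7.5306,3.0977) cross=9.264; C₋=(8.9725,0.4684) cross=-9.264
  mode + wants cross > 0 → take C=(7.5306,3.0977) (cross=9.264)
ex = (C−B)/|BC| = (0.7948,0.6069); ey = (-0.6069,0.7948)
P = B + -1.39·ex + -3.33·ey = (0.4985,-6.4611)

0.50 -6.46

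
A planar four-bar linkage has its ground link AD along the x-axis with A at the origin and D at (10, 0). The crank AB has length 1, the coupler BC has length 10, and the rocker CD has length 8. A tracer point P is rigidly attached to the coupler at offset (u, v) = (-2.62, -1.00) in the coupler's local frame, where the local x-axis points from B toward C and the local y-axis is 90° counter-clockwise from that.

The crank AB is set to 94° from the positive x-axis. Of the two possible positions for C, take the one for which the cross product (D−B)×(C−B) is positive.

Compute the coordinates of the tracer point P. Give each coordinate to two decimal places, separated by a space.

-1.38 -1.48

A=(0,0), D=(10.00,0)
B = A + 1.00·(cos94°, sin94°) = (-0.0698, 0.9976)
|BD| = 10.1190
circle(B,10.00) ∩ circle(D,8.00): a=6.8383, h=7.2964
  candidates: C₊=(7.4546,7.5842) cross=73.832; C₋=(6.0160,-6.9374) cross=-73.832
  mode + wants cross > 0 → take C=(7.4546,7.5842) (cross=73.832)
ex = (C−B)/|BC| = (0.7524,0.6587); ey = (-0.6587,0.7524)
P = B + -2.62·ex + -1.00·ey = (-1.3825,-1.4806)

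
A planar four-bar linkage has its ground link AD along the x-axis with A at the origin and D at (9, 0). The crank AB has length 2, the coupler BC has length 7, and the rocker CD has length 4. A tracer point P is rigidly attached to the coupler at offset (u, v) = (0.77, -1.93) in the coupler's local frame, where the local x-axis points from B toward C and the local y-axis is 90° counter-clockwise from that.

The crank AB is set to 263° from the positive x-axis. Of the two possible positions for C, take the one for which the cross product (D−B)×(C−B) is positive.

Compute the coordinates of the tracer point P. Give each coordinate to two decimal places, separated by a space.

A=(0,0), D=(9.00,0)
B = A + 2.00·(cos263°, sin263°) = (-0.2437, -1.9851)
|BD| = 9.4545
circle(B,7.00) ∩ circle(D,4.00): a=6.4724, h=2.6660
  candidates: C₊=(5.5247,1.9804) cross=25.205; C₋=(6.6442,-3.2327) cross=-25.205
  mode + wants cross > 0 → take C=(5.5247,1.9804) (cross=25.205)
ex = (C−B)/|BC| = (0.8241,0.5665); ey = (-0.5665,0.8241)
P = B + 0.77·ex + -1.93·ey = (1.4841,-3.1393)

1.48 -3.14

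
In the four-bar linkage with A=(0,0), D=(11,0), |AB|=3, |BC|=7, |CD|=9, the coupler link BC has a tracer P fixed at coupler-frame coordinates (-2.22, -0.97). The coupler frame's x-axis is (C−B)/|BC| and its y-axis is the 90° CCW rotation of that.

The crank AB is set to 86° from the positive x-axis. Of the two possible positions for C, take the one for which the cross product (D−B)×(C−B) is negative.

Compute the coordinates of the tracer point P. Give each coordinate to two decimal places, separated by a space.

-1.49 4.72

A=(0,0), D=(11.00,0)
B = A + 3.00·(cos86°, sin86°) = (0.2093, 2.9927)
|BD| = 11.1980
circle(B,7.00) ∩ circle(D,9.00): a=4.1702, h=5.6222
  candidates: C₊=(5.7303,7.2959) cross=62.958; C₋=(2.7252,-3.5395) cross=-62.958
  mode - wants cross < 0 → take C=(2.7252,-3.5395) (cross=-62.958)
ex = (C−B)/|BC| = (0.3594,-0.9332); ey = (0.9332,0.3594)
P = B + -2.22·ex + -0.97·ey = (-1.4938,4.7157)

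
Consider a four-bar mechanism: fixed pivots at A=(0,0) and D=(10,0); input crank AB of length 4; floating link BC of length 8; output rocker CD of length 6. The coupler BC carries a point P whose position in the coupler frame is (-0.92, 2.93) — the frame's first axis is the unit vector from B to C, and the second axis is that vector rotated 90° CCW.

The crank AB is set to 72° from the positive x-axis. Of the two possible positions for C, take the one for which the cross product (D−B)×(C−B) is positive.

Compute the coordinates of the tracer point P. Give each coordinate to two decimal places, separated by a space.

A=(0,0), D=(10.00,0)
B = A + 4.00·(cos72°, sin72°) = (1.2361, 3.8042)
|BD| = 9.5540
circle(B,8.00) ∩ circle(D,6.00): a=6.2423, h=5.0033
  candidates: C₊=(8.9544,5.9082) cross=47.802; C₋=(4.9700,-3.2709) cross=-47.802
  mode + wants cross > 0 → take C=(8.9544,5.9082) (cross=47.802)
ex = (C−B)/|BC| = (0.9648,0.2630); ey = (-0.2630,0.9648)
P = B + -0.92·ex + 2.93·ey = (-0.4221,6.3891)

-0.42 6.39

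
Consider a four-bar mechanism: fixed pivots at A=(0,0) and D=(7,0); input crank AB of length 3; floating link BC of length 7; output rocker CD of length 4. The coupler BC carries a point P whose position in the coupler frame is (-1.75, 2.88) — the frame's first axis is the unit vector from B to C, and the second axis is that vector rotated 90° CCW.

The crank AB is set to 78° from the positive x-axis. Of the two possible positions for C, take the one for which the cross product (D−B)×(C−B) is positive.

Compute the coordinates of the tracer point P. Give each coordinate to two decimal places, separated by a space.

-1.53 5.53

A=(0,0), D=(7.00,0)
B = A + 3.00·(cos78°, sin78°) = (0.6237, 2.9344)
|BD| = 7.0191
circle(B,7.00) ∩ circle(D,4.00): a=5.8603, h=3.8285
  candidates: C₊=(7.5479,3.9623) cross=26.872; C₋=(4.3468,-2.9934) cross=-26.872
  mode + wants cross > 0 → take C=(7.5479,3.9623) (cross=26.872)
ex = (C−B)/|BC| = (0.9892,0.1468); ey = (-0.1468,0.9892)
P = B + -1.75·ex + 2.88·ey = (-1.5302,5.5263)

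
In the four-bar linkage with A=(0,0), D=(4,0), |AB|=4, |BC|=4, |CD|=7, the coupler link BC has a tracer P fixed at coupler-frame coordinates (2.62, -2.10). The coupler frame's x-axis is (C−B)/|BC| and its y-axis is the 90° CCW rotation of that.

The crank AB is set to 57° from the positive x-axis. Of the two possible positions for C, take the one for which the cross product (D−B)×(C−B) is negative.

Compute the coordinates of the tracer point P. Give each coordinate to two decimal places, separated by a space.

-0.10 5.82

A=(0,0), D=(4.00,0)
B = A + 4.00·(cos57°, sin57°) = (2.1786, 3.3547)
|BD| = 3.8173
circle(B,4.00) ∩ circle(D,7.00): a=-2.4138, h=3.1896
  candidates: C₊=(3.8298,6.9979) cross=12.176; C₋=(-1.7763,3.9541) cross=-12.176
  mode - wants cross < 0 → take C=(-1.7763,3.9541) (cross=-12.176)
ex = (C−B)/|BC| = (-0.9887,0.1498); ey = (-0.1498,-0.9887)
P = B + 2.62·ex + -2.10·ey = (-0.0972,5.8236)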